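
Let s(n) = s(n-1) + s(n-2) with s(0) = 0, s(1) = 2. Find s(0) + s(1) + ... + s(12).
Computing the sequence terms: 0, 2, 2, 4, 6, 10, 16, 26, 42, 68, 110, 178, 288
Adding these values together:

752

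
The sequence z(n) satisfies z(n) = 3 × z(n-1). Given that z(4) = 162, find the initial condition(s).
In general z(n) = 3ⁿ · z(0). At n = 4: z(0) = z(4) / 3^4 = 162 / 81 = 2.

z(0) = 2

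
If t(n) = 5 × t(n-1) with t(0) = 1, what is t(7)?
Computing step by step:
t(0) = 1
t(1) = 5 × 1 = 5
t(2) = 5 × 5 = 25
t(3) = 5 × 25 = 125
t(4) = 5 × 125 = 625
t(5) = 5 × 625 = 3125
t(6) = 5 × 3125 = 15625
t(7) = 5 × 15625 = 78125

78125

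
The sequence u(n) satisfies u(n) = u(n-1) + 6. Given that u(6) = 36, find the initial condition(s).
u(6) = u(0) + 6·6, so u(0) = 36 - 36 = 0.

u(0) = 0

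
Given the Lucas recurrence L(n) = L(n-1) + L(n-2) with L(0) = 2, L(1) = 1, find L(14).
Computing the sequence terms:
2, 1, 3, 4, 7, 11, 18, 29, 47, 76, 123, 199, 322, 521, 843

843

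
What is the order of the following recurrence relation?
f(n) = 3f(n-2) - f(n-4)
The order is the largest lag k for which f(n-k) appears. Here the deepest term is f(n-4), so the order is 4.

Order 4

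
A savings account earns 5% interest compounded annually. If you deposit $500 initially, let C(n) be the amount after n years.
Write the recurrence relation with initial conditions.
Each year the balance grows by 5%, i.e. is multiplied by 1 + 5/100 = 1.05, so C(n) = 1.05 × C(n-1). The initial deposit gives C(0) = 500.
Unrolling gives the closed form C(n) = 500 × (1.05)ⁿ.

C(n) = 1.05 × C(n-1), C(0) = 500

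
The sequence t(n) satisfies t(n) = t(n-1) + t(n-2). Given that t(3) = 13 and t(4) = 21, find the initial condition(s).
Work backwards using t(k) = t(k+2) - t(k+1):
t(2) = t(4) - t(3) = 21 - 13 = 8
t(1) = t(3) - t(2) = 13 - 8 = 5
t(0) = t(2) - t(1) = 8 - 5 = 3

t(0) = 3, t(1) = 5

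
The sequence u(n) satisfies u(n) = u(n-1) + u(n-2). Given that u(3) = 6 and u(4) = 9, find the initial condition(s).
Work backwards using u(k) = u(k+2) - u(k+1):
u(2) = u(4) - u(3) = 9 - 6 = 3
u(1) = u(3) - u(2) = 6 - 3 = 3
u(0) = u(2) - u(1) = 3 - 3 = 0

u(0) = 0, u(1) = 3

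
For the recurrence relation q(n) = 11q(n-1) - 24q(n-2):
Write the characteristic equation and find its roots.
Substitute q(n) = rⁿ and divide through by rⁿ⁻²: r² - 11r + 24 = 0
Factor: (r - 3)(r - 8) = 0, so r = 3, 8.
General solution: q(n) = A·3ⁿ + B·8ⁿ

Characteristic: r² - 11r + 24 = 0, Roots: r = 3, 8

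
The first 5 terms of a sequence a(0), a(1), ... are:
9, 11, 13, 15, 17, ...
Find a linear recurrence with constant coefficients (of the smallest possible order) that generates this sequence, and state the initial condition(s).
Look for the lowest-order linear relation among consecutive terms.
Observation: consecutive differences are constant (= 2).
Check at n=2: 1·11 + 2 = 13. ✓

a(n) = a(n-1) + 2, a(0) = 9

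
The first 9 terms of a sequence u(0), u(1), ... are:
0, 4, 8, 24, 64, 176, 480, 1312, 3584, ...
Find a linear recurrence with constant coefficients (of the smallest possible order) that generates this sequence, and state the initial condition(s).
Look for the lowest-order linear relation among consecutive terms.
Observation: u(n) - 2·u(n-1) - (2)·u(n-2) = 0 holds for the shown terms, and no order-1 relation u(n) = α·u(n-1) + β fits.
Check at n=3: 2·8 + (2)·4 = 24. ✓

u(n) = 2u(n-1) + 2u(n-2), u(0) = 0, u(1) = 4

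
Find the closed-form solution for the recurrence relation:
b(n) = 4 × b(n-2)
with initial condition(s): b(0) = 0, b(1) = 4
Recurrence: b(n) = 4 × b(n-2), initial: b(0) = 0, b(1) = 4.
Characteristic equation: r² - 4 = 0, which factors as (r - 2)(r + 2) = 0, so r = 2, -2. General solution b(n) = A·2ⁿ + B·(-2)ⁿ. From b(0) = 0: A + B = 0. From b(1) = 4: 2A - 2B = 4. Solving gives A = 1, B = -1.

b(n) = 2ⁿ - (-2)ⁿ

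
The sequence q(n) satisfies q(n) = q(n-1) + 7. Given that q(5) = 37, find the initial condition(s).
q(5) = q(0) + 5·7, so q(0) = 37 - 35 = 2.

q(0) = 2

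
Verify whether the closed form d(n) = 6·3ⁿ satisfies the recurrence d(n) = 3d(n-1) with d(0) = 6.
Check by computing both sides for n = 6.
From the recurrence with d(0) = 6:
  d(0) = 6, d(1) = 18, d(2) = 54, d(3) = 162, d(4) = 486, d(5) = 1458, d(6) = 4374
  so the recurrence gives d(6) = 4374.
From the proposed closed form d(n) = 6·3ⁿ:
  d(6) = 4374.
Both sides give 4374 at n = 6, and the initial condition(s) match, so the closed form is consistent.

Yes, the closed form is correct.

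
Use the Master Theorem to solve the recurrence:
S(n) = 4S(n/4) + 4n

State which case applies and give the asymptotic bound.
Master Theorem template: S(n) = a·S(n/b) + f(n).
Here: a=4, b=4, f(n)=4n
Compute log_b(a) = log_4(4) = 1.
f(n) = 4n = Θ(n). Case 2: S(n) = Θ(n log n).

Case 2: S(n) = Θ(n log n)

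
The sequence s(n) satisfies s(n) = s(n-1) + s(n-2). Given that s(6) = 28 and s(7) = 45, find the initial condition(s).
Work backwards using s(k) = s(k+2) - s(k+1):
s(5) = s(7) - s(6) = 45 - 28 = 17
s(4) = s(6) - s(5) = 28 - 17 = 11
s(3) = s(5) - s(4) = 17 - 11 = 6
s(2) = s(4) - s(3) = 11 - 6 = 5
s(1) = s(3) - s(2) = 6 - 5 = 1
s(0) = s(2) - s(1) = 5 - 1 = 4

s(0) = 4, s(1) = 1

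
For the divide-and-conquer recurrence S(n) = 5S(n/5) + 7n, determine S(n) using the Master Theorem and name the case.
Master Theorem template: S(n) = a·S(n/b) + f(n).
Here: a=5, b=5, f(n)=7n
Compute log_b(a) = log_5(5) = 1.
f(n) = 7n = Θ(n). Case 2: S(n) = Θ(n log n).

Case 2: S(n) = Θ(n log n)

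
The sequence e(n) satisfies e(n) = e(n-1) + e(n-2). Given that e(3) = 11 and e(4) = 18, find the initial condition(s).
Work backwards using e(k) = e(k+2) - e(k+1):
e(2) = e(4) - e(3) = 18 - 11 = 7
e(1) = e(3) - e(2) = 11 - 7 = 4
e(0) = e(2) - e(1) = 7 - 4 = 3

e(0) = 3, e(1) = 4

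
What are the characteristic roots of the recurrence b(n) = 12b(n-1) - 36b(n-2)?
Substitute b(n) = rⁿ and divide through by rⁿ⁻²: r² - 12r + 36 = 0
Factor: (r - 6)² = 0, so r = 6 (double root).
General solution: b(n) = (A + Bn)·6ⁿ

Characteristic: r² - 12r + 36 = 0, Roots: r = 6 (double root)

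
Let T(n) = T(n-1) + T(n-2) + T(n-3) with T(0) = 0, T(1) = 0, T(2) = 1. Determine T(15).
Computing the sequence terms:
0, 0, 1, 1, 2, 4, 7, 13, 24, 44, 81, 149, 274, 504, 927, 1705

1705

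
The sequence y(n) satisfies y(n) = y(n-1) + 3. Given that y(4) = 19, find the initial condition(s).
y(4) = y(0) + 4·3, so y(0) = 19 - 12 = 7.

y(0) = 7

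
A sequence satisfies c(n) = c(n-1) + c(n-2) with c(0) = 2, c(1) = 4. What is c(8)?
Computing the sequence terms:
2, 4, 6, 10, 16, 26, 42, 68, 110

110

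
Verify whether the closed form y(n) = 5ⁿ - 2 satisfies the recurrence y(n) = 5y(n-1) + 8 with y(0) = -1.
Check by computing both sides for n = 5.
From the recurrence with y(0) = -1:
  y(0) = -1, y(1) = 3, y(2) = 23, y(3) = 123, y(4) = 623, y(5) = 3123
  so the recurrence gives y(5) = 3123.
From the proposed closed form y(n) = 5ⁿ - 2:
  y(5) = 3123.
Both sides give 3123 at n = 5, and the initial condition(s) match, so the closed form is consistent.

Yes, the closed form is correct.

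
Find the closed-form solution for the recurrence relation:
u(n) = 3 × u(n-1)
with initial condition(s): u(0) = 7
Recurrence: u(n) = 3 × u(n-1), initial: u(0) = 7.
Each term is 3 times the previous, so this is geometric with ratio 3. After n steps: u(n) = u(0)·3ⁿ = 7·3ⁿ.

u(n) = 7·3ⁿ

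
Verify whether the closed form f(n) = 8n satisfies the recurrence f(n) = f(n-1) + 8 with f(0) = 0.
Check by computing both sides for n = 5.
From the recurrence with f(0) = 0:
  f(0) = 0, f(1) = 8, f(2) = 16, f(3) = 24, f(4) = 32, f(5) = 40
  so the recurrence gives f(5) = 40.
From the proposed closed form f(n) = 8n:
  f(5) = 40.
Both sides give 40 at n = 5, and the initial condition(s) match, so the closed form is consistent.

Yes, the closed form is correct.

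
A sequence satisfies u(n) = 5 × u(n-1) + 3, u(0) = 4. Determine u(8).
Computing step by step:
u(0) = 4
u(1) = 5 × 4 + 3 = 23
u(2) = 5 × 23 + 3 = 118
u(3) = 5 × 118 + 3 = 593
u(4) = 5 × 593 + 3 = 2968
u(5) = 5 × 2968 + 3 = 14843
u(6) = 5 × 14843 + 3 = 74218
u(7) = 5 × 74218 + 3 = 371093
u(8) = 5 × 371093 + 3 = 1855468

1855468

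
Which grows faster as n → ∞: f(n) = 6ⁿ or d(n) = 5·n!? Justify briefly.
Comparing growth rates:
Growth-rate hierarchy: log n ≺ any polynomial ≺ any exponential cⁿ (c>1) ≺ n! ≺ nⁿ.
factorial dominates exponential base 6 asymptotically.

d(n) grows faster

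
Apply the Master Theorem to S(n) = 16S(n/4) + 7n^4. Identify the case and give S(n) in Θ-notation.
Master Theorem template: S(n) = a·S(n/b) + f(n).
Here: a=16, b=4, f(n)=7n^4
Compute log_b(a) = log_4(16) = 2.
f(n) = 7n^4 = Ω(n^(2+ε)) with ε = 2, and the regularity condition holds (a·f(n/b) = (a/b^4)·f(n) with a/b^4 = 4^-2 < 1). Case 3: S(n) = Θ(f(n)) = Θ(n^4).

Case 3: S(n) = Θ(n^4)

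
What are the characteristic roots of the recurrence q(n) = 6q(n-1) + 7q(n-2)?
Substitute q(n) = rⁿ and divide through by rⁿ⁻²: r² - 6r - 7 = 0
Factor: (r - 7)(r + 1) = 0, so r = 7, -1.
General solution: q(n) = A·7ⁿ + B·(-1)ⁿ

Characteristic: r² - 6r - 7 = 0, Roots: r = 7, -1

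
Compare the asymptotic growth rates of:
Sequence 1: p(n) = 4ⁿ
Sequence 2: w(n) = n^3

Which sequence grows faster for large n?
Comparing growth rates:
Growth-rate hierarchy: log n ≺ any polynomial ≺ any exponential cⁿ (c>1) ≺ n! ≺ nⁿ.
exponential base 4 dominates polynomial degree 3 asymptotically.

p(n) grows faster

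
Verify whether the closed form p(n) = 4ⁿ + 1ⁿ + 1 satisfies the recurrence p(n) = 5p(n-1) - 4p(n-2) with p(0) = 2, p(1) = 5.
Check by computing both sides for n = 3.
From the recurrence with p(0) = 2, p(1) = 5:
  p(0) = 2, p(1) = 5, p(2) = 17, p(3) = 65
  so the recurrence gives p(3) = 65.
From the proposed closed form p(n) = 4ⁿ + 1ⁿ + 1:
  p(3) = 66.
The recurrence gives 65 but the closed form gives 66, so the closed form does not satisfy the recurrence.

No, the closed form is incorrect.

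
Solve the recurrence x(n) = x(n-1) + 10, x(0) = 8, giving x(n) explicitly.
Recurrence: x(n) = x(n-1) + 10, initial: x(0) = 8.
Each step adds 10, so x(n) = x(0) + 10n = 10n + 8.

x(n) = 10n + 8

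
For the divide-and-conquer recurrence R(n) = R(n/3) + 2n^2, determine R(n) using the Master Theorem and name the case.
Master Theorem template: R(n) = a·R(n/b) + f(n).
Here: a=1, b=3, f(n)=2n^2
Compute log_b(a) = log_3(1) = 0.
f(n) = 2n^2 = Ω(n^(0+ε)) with ε = 2, and the regularity condition holds (a·f(n/b) = (a/b^2)·f(n) with a/b^2 = 3^-2 < 1). Case 3: R(n) = Θ(f(n)) = Θ(n^2).

Case 3: R(n) = Θ(n^2)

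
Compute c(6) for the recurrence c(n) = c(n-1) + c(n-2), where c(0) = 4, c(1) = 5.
Computing the sequence terms:
4, 5, 9, 14, 23, 37, 60

60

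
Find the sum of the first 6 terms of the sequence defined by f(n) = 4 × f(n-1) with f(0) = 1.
Computing the sequence terms: 1, 4, 16, 64, 256, 1024
Adding these values together:

1365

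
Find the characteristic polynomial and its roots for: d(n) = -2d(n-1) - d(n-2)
Substitute d(n) = rⁿ and divide through by rⁿ⁻²: r² + 2r + 1 = 0
Factor: (r + 1)² = 0, so r = -1 (double root).
General solution: d(n) = (A + Bn)·(-1)ⁿ

Characteristic: r² + 2r + 1 = 0, Roots: r = -1 (double root)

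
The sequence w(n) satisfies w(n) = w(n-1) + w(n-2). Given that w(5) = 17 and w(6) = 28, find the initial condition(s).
Work backwards using w(k) = w(k+2) - w(k+1):
w(4) = w(6) - w(5) = 28 - 17 = 11
w(3) = w(5) - w(4) = 17 - 11 = 6
w(2) = w(4) - w(3) = 11 - 6 = 5
w(1) = w(3) - w(2) = 6 - 5 = 1
w(0) = w(2) - w(1) = 5 - 1 = 4

w(0) = 4, w(1) = 1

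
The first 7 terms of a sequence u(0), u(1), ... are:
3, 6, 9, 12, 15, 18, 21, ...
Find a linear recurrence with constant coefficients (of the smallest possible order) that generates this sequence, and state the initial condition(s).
Look for the lowest-order linear relation among consecutive terms.
Observation: consecutive differences are constant (= 3).
Check at n=2: 1·6 + 3 = 9. ✓

u(n) = u(n-1) + 3, u(0) = 3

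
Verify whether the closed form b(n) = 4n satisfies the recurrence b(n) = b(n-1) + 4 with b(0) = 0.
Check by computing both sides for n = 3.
From the recurrence with b(0) = 0:
  b(0) = 0, b(1) = 4, b(2) = 8, b(3) = 12
  so the recurrence gives b(3) = 12.
From the proposed closed form b(n) = 4n:
  b(3) = 12.
Both sides give 12 at n = 3, and the initial condition(s) match, so the closed form is consistent.

Yes, the closed form is correct.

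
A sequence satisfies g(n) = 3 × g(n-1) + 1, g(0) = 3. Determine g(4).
Computing step by step:
g(0) = 3
g(1) = 3 × 3 + 1 = 10
g(2) = 3 × 10 + 1 = 31
g(3) = 3 × 31 + 1 = 94
g(4) = 3 × 94 + 1 = 283

283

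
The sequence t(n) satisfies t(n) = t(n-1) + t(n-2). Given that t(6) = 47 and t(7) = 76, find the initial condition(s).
Work backwards using t(k) = t(k+2) - t(k+1):
t(5) = t(7) - t(6) = 76 - 47 = 29
t(4) = t(6) - t(5) = 47 - 29 = 18
t(3) = t(5) - t(4) = 29 - 18 = 11
t(2) = t(4) - t(3) = 18 - 11 = 7
t(1) = t(3) - t(2) = 11 - 7 = 4
t(0) = t(2) - t(1) = 7 - 4 = 3

t(0) = 3, t(1) = 4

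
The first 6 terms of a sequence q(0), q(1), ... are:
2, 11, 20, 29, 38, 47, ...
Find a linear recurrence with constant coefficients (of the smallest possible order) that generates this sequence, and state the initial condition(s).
Look for the lowest-order linear relation among consecutive terms.
Observation: consecutive differences are constant (= 9).
Check at n=2: 1·11 + 9 = 20. ✓

q(n) = q(n-1) + 9, q(0) = 2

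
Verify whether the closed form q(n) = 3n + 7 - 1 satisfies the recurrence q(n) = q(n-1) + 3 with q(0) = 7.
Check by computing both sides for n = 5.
From the recurrence with q(0) = 7:
  q(0) = 7, q(1) = 10, q(2) = 13, q(3) = 16, q(4) = 19, q(5) = 22
  so the recurrence gives q(5) = 22.
From the proposed closed form q(n) = 3n + 7 - 1:
  q(5) = 21.
The recurrence gives 22 but the closed form gives 21, so the closed form does not satisfy the recurrence.

No, the closed form is incorrect.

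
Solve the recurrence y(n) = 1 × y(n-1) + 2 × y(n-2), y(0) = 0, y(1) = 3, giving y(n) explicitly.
Recurrence: y(n) = 1 × y(n-1) + 2 × y(n-2), initial: y(0) = 0, y(1) = 3.
Characteristic equation: r² - 1r - 2 = 0, which factors as (r - 2)(r + 1) = 0, so r = 2, -1. General solution y(n) = A·2ⁿ + B·(-1)ⁿ. From y(0) = 0: A + B = 0. From y(1) = 3: 2A - 1B = 3. Solving gives A = 1, B = -1.

y(n) = 2ⁿ - (-1)ⁿ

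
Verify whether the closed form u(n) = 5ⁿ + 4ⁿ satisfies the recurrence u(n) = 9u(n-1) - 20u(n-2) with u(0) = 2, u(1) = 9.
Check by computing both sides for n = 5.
From the recurrence with u(0) = 2, u(1) = 9:
  u(0) = 2, u(1) = 9, u(2) = 41, u(3) = 189, u(4) = 881, u(5) = 4149
  so the recurrence gives u(5) = 4149.
From the proposed closed form u(n) = 5ⁿ + 4ⁿ:
  u(5) = 4149.
Both sides give 4149 at n = 5, and the initial condition(s) match, so the closed form is consistent.

Yes, the closed form is correct.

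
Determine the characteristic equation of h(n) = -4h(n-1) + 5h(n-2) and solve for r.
Substitute h(n) = rⁿ and divide through by rⁿ⁻²: r² + 4r - 5 = 0
Factor: (r + 5)(r - 1) = 0, so r = -5, 1.
General solution: h(n) = A·(-5)ⁿ + B·1ⁿ

Characteristic: r² + 4r - 5 = 0, Roots: r = -5, 1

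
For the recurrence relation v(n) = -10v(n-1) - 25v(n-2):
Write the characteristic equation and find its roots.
Substitute v(n) = rⁿ and divide through by rⁿ⁻²: r² + 10r + 25 = 0
Factor: (r + 5)² = 0, so r = -5 (double root).
General solution: v(n) = (A + Bn)·(-5)ⁿ

Characteristic: r² + 10r + 25 = 0, Roots: r = -5 (double root)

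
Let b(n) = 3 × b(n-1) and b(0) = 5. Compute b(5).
Computing step by step:
b(0) = 5
b(1) = 3 × 5 = 15
b(2) = 3 × 15 = 45
b(3) = 3 × 45 = 135
b(4) = 3 × 135 = 405
b(5) = 3 × 405 = 1215

1215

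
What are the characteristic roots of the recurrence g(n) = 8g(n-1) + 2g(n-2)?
Substitute g(n) = rⁿ and divide through by rⁿ⁻²: r² - 8r - 2 = 0
Discriminant: 8² + 4·2 = 72, not a perfect square, so by the quadratic formula r = (8 ± √72)/2.
General solution: g(n) = A·r₁ⁿ + B·r₂ⁿ where r₁,r₂ = (8 ± √72)/2

Characteristic: r² - 8r - 2 = 0, Roots: r = (8 ± √72)/2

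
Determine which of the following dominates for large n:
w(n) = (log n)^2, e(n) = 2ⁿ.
Comparing growth rates:
Growth-rate hierarchy: log n ≺ any polynomial ≺ any exponential cⁿ (c>1) ≺ n! ≺ nⁿ.
exponential base 2 dominates polylogarithmic (log n)^2 asymptotically.

e(n) grows faster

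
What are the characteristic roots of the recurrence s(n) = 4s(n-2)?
Substitute s(n) = rⁿ and divide through by rⁿ⁻²: r² - 4 = 0
Factor: (r + 2)(r - 2) = 0, so r = -2, 2.
General solution: s(n) = A·(-2)ⁿ + B·2ⁿ

Characteristic: r² - 4 = 0, Roots: r = -2, 2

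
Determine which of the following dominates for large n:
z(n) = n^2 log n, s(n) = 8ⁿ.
Comparing growth rates:
Growth-rate hierarchy: log n ≺ any polynomial ≺ any exponential cⁿ (c>1) ≺ n! ≺ nⁿ.
exponential base 8 dominates polynomial degree 2 (with log factor) asymptotically.

s(n) grows faster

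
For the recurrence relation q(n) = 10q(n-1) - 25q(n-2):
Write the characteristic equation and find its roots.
Substitute q(n) = rⁿ and divide through by rⁿ⁻²: r² - 10r + 25 = 0
Factor: (r - 5)² = 0, so r = 5 (double root).
General solution: q(n) = (A + Bn)·5ⁿ

Characteristic: r² - 10r + 25 = 0, Roots: r = 5 (double root)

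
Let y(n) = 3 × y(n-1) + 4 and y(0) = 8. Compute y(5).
Computing step by step:
y(0) = 8
y(1) = 3 × 8 + 4 = 28
y(2) = 3 × 28 + 4 = 88
y(3) = 3 × 88 + 4 = 268
y(4) = 3 × 268 + 4 = 808
y(5) = 3 × 808 + 4 = 2428

2428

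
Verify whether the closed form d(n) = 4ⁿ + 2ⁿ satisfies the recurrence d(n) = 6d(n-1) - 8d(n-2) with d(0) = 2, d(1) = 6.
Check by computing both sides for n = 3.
From the recurrence with d(0) = 2, d(1) = 6:
  d(0) = 2, d(1) = 6, d(2) = 20, d(3) = 72
  so the recurrence gives d(3) = 72.
From the proposed closed form d(n) = 4ⁿ + 2ⁿ:
  d(3) = 72.
Both sides give 72 at n = 3, and the initial condition(s) match, so the closed form is consistent.

Yes, the closed form is correct.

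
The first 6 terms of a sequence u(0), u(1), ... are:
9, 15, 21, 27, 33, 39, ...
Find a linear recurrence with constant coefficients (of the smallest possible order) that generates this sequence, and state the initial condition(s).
Look for the lowest-order linear relation among consecutive terms.
Observation: consecutive differences are constant (= 6).
Check at n=2: 1·15 + 6 = 21. ✓

u(n) = u(n-1) + 6, u(0) = 9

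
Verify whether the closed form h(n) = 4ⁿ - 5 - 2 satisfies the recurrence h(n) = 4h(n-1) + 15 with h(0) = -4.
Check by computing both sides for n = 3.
From the recurrence with h(0) = -4:
  h(0) = -4, h(1) = -1, h(2) = 11, h(3) = 59
  so the recurrence gives h(3) = 59.
From the proposed closed form h(n) = 4ⁿ - 5 - 2:
  h(3) = 57.
The recurrence gives 59 but the closed form gives 57, so the closed form does not satisfy the recurrence.

No, the closed form is incorrect.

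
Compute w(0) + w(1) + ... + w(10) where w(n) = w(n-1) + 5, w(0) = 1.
Computing the sequence terms: 1, 6, 11, 16, 21, 26, 31, 36, 41, 46, 51
Adding these values together:

286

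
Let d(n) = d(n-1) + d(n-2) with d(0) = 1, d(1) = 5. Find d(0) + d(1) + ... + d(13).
Computing the sequence terms: 1, 5, 6, 11, 17, 28, 45, 73, 118, 191, 309, 500, 809, 1309
Adding these values together:

3422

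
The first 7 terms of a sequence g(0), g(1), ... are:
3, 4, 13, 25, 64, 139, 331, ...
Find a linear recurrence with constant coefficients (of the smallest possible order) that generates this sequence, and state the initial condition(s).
Look for the lowest-order linear relation among consecutive terms.
Observation: g(n) - 1·g(n-1) - (3)·g(n-2) = 0 holds for the shown terms, and no order-1 relation g(n) = α·g(n-1) + β fits.
Check at n=3: 1·13 + (3)·4 = 25. ✓

g(n) = g(n-1) + 3g(n-2), g(0) = 3, g(1) = 4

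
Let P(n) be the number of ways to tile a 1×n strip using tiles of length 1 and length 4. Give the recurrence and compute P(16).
Condition on the last tile: it has length 1 (leaving a 1×(n-1) strip) or length 4 (leaving a 1×(n-4) strip), so P(n) = P(n-1) + P(n-4) (order-4 linear recurrence).
For 0 ≤ i < 4 only unit tiles fit, so P(i) = 1.
Iterating the recurrence: P(4) = 2, P(5) = 3, P(6) = 4, P(7) = 5, P(8) = 7, P(9) = 10, P(10) = 14, P(11) = 19, P(12) = 26, P(13) = 36, P(14) = 50, P(15) = 69, P(16) = 95.

P(n) = P(n-1) + P(n-4), with P(i) = 1 for 0 ≤ i < 4; P(16) = 95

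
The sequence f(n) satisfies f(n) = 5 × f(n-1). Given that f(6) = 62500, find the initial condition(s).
In general f(n) = 5ⁿ · f(0). At n = 6: f(0) = f(6) / 5^6 = 62500 / 15625 = 4.

f(0) = 4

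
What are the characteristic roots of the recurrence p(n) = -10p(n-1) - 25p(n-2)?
Substitute p(n) = rⁿ and divide through by rⁿ⁻²: r² + 10r + 25 = 0
Factor: (r + 5)² = 0, so r = -5 (double root).
General solution: p(n) = (A + Bn)·(-5)ⁿ

Characteristic: r² + 10r + 25 = 0, Roots: r = -5 (double root)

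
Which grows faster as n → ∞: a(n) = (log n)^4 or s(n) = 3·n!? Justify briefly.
Comparing growth rates:
Growth-rate hierarchy: log n ≺ any polynomial ≺ any exponential cⁿ (c>1) ≺ n! ≺ nⁿ.
factorial dominates polylogarithmic (log n)^4 asymptotically.

s(n) grows faster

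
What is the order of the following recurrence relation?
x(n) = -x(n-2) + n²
The order is the largest lag k for which x(n-k) appears. Here the deepest term is x(n-2) (the n² term is non-homogeneous and does not affect the order), so the order is 2.

Order 2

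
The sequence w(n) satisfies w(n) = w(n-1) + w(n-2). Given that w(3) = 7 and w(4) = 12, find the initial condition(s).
Work backwards using w(k) = w(k+2) - w(k+1):
w(2) = w(4) - w(3) = 12 - 7 = 5
w(1) = w(3) - w(2) = 7 - 5 = 2
w(0) = w(2) - w(1) = 5 - 2 = 3

w(0) = 3, w(1) = 2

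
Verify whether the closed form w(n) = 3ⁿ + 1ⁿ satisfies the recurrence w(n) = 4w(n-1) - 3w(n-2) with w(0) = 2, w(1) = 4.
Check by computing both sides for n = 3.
From the recurrence with w(0) = 2, w(1) = 4:
  w(0) = 2, w(1) = 4, w(2) = 10, w(3) = 28
  so the recurrence gives w(3) = 28.
From the proposed closed form w(n) = 3ⁿ + 1ⁿ:
  w(3) = 28.
Both sides give 28 at n = 3, and the initial condition(s) match, so the closed form is consistent.

Yes, the closed form is correct.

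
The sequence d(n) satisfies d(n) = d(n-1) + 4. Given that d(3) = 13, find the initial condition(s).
d(3) = d(0) + 3·4, so d(0) = 13 - 12 = 1.

d(0) = 1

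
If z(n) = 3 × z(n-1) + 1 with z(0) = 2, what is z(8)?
Computing step by step:
z(0) = 2
z(1) = 3 × 2 + 1 = 7
z(2) = 3 × 7 + 1 = 22
z(3) = 3 × 22 + 1 = 67
z(4) = 3 × 67 + 1 = 202
z(5) = 3 × 202 + 1 = 607
z(6) = 3 × 607 + 1 = 1822
z(7) = 3 × 1822 + 1 = 5467
z(8) = 3 × 5467 + 1 = 16402

16402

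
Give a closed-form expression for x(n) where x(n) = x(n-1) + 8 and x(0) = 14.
Recurrence: x(n) = x(n-1) + 8, initial: x(0) = 14.
Each step adds 8, so x(n) = x(0) + 8n = 8n + 14.

x(n) = 8n + 14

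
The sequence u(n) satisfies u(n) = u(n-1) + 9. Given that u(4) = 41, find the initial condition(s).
u(4) = u(0) + 4·9, so u(0) = 41 - 36 = 5.

u(0) = 5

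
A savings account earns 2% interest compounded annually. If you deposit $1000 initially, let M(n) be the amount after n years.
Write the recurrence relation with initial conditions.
Each year the balance grows by 2%, i.e. is multiplied by 1 + 2/100 = 1.02, so M(n) = 1.02 × M(n-1). The initial deposit gives M(0) = 1000.
Unrolling gives the closed form M(n) = 1000 × (1.02)ⁿ.

M(n) = 1.02 × M(n-1), M(0) = 1000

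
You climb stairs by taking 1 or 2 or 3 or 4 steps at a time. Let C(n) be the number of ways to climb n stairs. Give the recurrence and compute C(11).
Condition on the size of the last step (1 to 4): before it there were n-1, …, n-4 stairs climbed, and these cases are disjoint, so C(n) = C(n-1) + C(n-2) + C(n-3) + C(n-4) (order-4 linear recurrence).
Initial conditions by direct count (compositions of i into parts ≤ 4): C(1) = 1; C(2) = 2; C(3) = 4; C(4) = 8.
Iterating the recurrence: C(5) = 15, C(6) = 29, C(7) = 56, C(8) = 108, C(9) = 208, C(10) = 401, C(11) = 773.

C(n) = C(n-1) + C(n-2) + C(n-3) + C(n-4), C(1) = 1, C(2) = 2, C(3) = 4, C(4) = 8; C(11) = 773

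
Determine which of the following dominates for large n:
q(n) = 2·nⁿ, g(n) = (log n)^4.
Comparing growth rates:
Growth-rate hierarchy: log n ≺ any polynomial ≺ any exponential cⁿ (c>1) ≺ n! ≺ nⁿ.
super-exponential nⁿ dominates polylogarithmic (log n)^4 asymptotically.

q(n) grows faster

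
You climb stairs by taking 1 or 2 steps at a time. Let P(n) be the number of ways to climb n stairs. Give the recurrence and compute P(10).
Condition on the size of the last step (1 to 2): before it there were n-1, …, n-2 stairs climbed, and these cases are disjoint, so P(n) = P(n-1) + P(n-2) (Fibonacci-type sequence).
Initial conditions by direct count (compositions of i into parts ≤ 2): P(1) = 1; P(2) = 2.
Iterating the recurrence: P(3) = 3, P(4) = 5, P(5) = 8, P(6) = 13, P(7) = 21, P(8) = 34, P(9) = 55, P(10) = 89.

P(n) = P(n-1) + P(n-2), P(1) = 1, P(2) = 2; P(10) = 89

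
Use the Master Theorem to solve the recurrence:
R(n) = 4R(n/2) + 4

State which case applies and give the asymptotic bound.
Master Theorem template: R(n) = a·R(n/b) + f(n).
Here: a=4, b=2, f(n)=4
Compute log_b(a) = log_2(4) = 2.
f(n) = 4 = O(n^(2-ε)) with ε = 2. Case 1: R(n) = Θ(n^log_b(a)) = Θ(n^2).

Case 1: R(n) = Θ(n^2)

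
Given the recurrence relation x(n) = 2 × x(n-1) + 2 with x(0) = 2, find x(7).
Computing step by step:
x(0) = 2
x(1) = 2 × 2 + 2 = 6
x(2) = 2 × 6 + 2 = 14
x(3) = 2 × 14 + 2 = 30
x(4) = 2 × 30 + 2 = 62
x(5) = 2 × 62 + 2 = 126
x(6) = 2 × 126 + 2 = 254
x(7) = 2 × 254 + 2 = 510

510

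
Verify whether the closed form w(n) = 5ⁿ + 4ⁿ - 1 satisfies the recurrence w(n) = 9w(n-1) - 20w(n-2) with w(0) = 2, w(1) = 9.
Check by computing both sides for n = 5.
From the recurrence with w(0) = 2, w(1) = 9:
  w(0) = 2, w(1) = 9, w(2) = 41, w(3) = 189, w(4) = 881, w(5) = 4149
  so the recurrence gives w(5) = 4149.
From the proposed closed form w(n) = 5ⁿ + 4ⁿ - 1:
  w(5) = 4148.
The recurrence gives 4149 but the closed form gives 4148, so the closed form does not satisfy the recurrence.

No, the closed form is incorrect.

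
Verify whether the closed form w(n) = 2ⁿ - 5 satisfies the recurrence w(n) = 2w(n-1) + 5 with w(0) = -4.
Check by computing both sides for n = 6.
From the recurrence with w(0) = -4:
  w(0) = -4, w(1) = -3, w(2) = -1, w(3) = 3, w(4) = 11, w(5) = 27, w(6) = 59
  so the recurrence gives w(6) = 59.
From the proposed closed form w(n) = 2ⁿ - 5:
  w(6) = 59.
Both sides give 59 at n = 6, and the initial condition(s) match, so the closed form is consistent.

Yes, the closed form is correct.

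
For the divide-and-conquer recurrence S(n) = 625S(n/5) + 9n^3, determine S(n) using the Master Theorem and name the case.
Master Theorem template: S(n) = a·S(n/b) + f(n).
Here: a=625, b=5, f(n)=9n^3
Compute log_b(a) = log_5(625) = 4.
f(n) = 9n^3 = O(n^(4-ε)) with ε = 1. Case 1: S(n) = Θ(n^log_b(a)) = Θ(n^4).

Case 1: S(n) = Θ(n^4)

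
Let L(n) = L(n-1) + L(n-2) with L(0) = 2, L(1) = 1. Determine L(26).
Computing the sequence terms:
2, 1, 3, 4, 7, 11, 18, 29, 47, 76, 123, 199, 322, 521, 843, 1364, 2207, 3571, 5778, 9349, 15127, 24476, 39603, 64079, 103682, 167761, 271443

271443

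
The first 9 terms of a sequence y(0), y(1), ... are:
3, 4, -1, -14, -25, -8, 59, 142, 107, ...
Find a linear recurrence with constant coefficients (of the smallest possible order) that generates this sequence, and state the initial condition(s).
Look for the lowest-order linear relation among consecutive terms.
Observation: y(n) - 2·y(n-1) - (-3)·y(n-2) = 0 holds for the shown terms, and no order-1 relation y(n) = α·y(n-1) + β fits.
Check at n=3: 2·-1 + (-3)·4 = -14. ✓

y(n) = 2y(n-1) - 3y(n-2), y(0) = 3, y(1) = 4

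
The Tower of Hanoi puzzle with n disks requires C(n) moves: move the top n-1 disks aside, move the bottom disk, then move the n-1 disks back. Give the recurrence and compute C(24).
Moving n disks = move the top n-1 disks aside (C(n-1) moves) + move the largest disk (1 move) + move the n-1 disks back on top (C(n-1) moves), so C(n) = 2C(n-1) + 1, with C(1) = 1 (a single disk takes one move).
First terms: 1, 3, 7, 15, 31, 63, … — each is one less than a power of 2. Indeed C(n) + 1 = 2(C(n-1) + 1) with C(1) + 1 = 2, so C(n) + 1 = 2ⁿ and C(n) = 2ⁿ - 1.
Hence C(24) = 2^24 - 1 = 16777216 - 1 = 16777215.

C(n) = 2C(n-1) + 1, C(1) = 1; C(24) = 16777215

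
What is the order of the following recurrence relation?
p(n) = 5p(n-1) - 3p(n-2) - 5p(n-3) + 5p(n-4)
The order is the largest lag k for which p(n-k) appears. Here the deepest term is p(n-4), so the order is 4.

Order 4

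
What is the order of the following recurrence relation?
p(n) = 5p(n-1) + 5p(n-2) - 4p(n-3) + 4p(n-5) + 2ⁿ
The order is the largest lag k for which p(n-k) appears. Here the deepest term is p(n-5) (the 2ⁿ term is non-homogeneous and does not affect the order), so the order is 5.

Order 5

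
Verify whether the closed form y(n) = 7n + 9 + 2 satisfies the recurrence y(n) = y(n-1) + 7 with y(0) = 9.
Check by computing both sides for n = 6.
From the recurrence with y(0) = 9:
  y(0) = 9, y(1) = 16, y(2) = 23, y(3) = 30, y(4) = 37, y(5) = 44, y(6) = 51
  so the recurrence gives y(6) = 51.
From the proposed closed form y(n) = 7n + 9 + 2:
  y(6) = 53.
The recurrence gives 51 but the closed form gives 53, so the closed form does not satisfy the recurrence.

No, the closed form is incorrect.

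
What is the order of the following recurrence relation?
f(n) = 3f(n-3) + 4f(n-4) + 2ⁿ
The order is the largest lag k for which f(n-k) appears. Here the deepest term is f(n-4) (the 2ⁿ term is non-homogeneous and does not affect the order), so the order is 4.

Order 4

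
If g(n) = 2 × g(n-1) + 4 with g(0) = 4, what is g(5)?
Computing step by step:
g(0) = 4
g(1) = 2 × 4 + 4 = 12
g(2) = 2 × 12 + 4 = 28
g(3) = 2 × 28 + 4 = 60
g(4) = 2 × 60 + 4 = 124
g(5) = 2 × 124 + 4 = 252

252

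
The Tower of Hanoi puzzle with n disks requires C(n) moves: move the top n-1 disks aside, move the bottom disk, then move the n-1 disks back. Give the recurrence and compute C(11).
Moving n disks = move the top n-1 disks aside (C(n-1) moves) + move the largest disk (1 move) + move the n-1 disks back on top (C(n-1) moves), so C(n) = 2C(n-1) + 1, with C(1) = 1 (a single disk takes one move).
First terms: 1, 3, 7, 15, 31, 63, … — each is one less than a power of 2. Indeed C(n) + 1 = 2(C(n-1) + 1) with C(1) + 1 = 2, so C(n) + 1 = 2ⁿ and C(n) = 2ⁿ - 1.
Hence C(11) = 2^11 - 1 = 2048 - 1 = 2047.

C(n) = 2C(n-1) + 1, C(1) = 1; C(11) = 2047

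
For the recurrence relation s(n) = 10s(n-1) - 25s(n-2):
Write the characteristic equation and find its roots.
Substitute s(n) = rⁿ and divide through by rⁿ⁻²: r² - 10r + 25 = 0
Factor: (r - 5)² = 0, so r = 5 (double root).
General solution: s(n) = (A + Bn)·5ⁿ

Characteristic: r² - 10r + 25 = 0, Roots: r = 5 (double root)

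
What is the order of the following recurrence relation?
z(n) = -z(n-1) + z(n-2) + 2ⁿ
The order is the largest lag k for which z(n-k) appears. Here the deepest term is z(n-2) (the 2ⁿ term is non-homogeneous and does not affect the order), so the order is 2.

Order 2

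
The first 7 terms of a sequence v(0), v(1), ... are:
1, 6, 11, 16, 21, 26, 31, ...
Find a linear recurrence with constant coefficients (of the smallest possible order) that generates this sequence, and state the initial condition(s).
Look for the lowest-order linear relation among consecutive terms.
Observation: consecutive differences are constant (= 5).
Check at n=2: 1·6 + 5 = 11. ✓

v(n) = v(n-1) + 5, v(0) = 1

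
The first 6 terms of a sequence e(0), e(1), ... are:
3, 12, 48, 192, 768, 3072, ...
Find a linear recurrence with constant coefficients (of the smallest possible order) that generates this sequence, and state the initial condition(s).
Look for the lowest-order linear relation among consecutive terms.
Observation: each term is 4× the previous.
Check at n=2: 4·12 = 48. ✓

e(n) = 4 × e(n-1), e(0) = 3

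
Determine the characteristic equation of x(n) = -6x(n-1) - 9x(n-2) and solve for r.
Substitute x(n) = rⁿ and divide through by rⁿ⁻²: r² + 6r + 9 = 0
Factor: (r + 3)² = 0, so r = -3 (double root).
General solution: x(n) = (A + Bn)·(-3)ⁿ

Characteristic: r² + 6r + 9 = 0, Roots: r = -3 (double root)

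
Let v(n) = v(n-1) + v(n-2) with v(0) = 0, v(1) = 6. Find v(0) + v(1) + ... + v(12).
Computing the sequence terms: 0, 6, 6, 12, 18, 30, 48, 78, 126, 204, 330, 534, 864
Adding these values together:

2256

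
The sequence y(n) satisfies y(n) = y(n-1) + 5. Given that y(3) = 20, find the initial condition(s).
y(3) = y(0) + 3·5, so y(0) = 20 - 15 = 5.

y(0) = 5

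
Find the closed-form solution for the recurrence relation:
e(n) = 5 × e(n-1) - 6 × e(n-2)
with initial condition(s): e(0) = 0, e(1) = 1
Recurrence: e(n) = 5 × e(n-1) - 6 × e(n-2), initial: e(0) = 0, e(1) = 1.
Characteristic equation: r² - 5r + 6 = 0, which factors as (r - 3)(r - 2) = 0, so r = 3, 2. General solution e(n) = A·3ⁿ + B·2ⁿ. From e(0) = 0: A + B = 0. From e(1) = 1: 3A + 2B = 1. Solving gives A = 1, B = -1.

e(n) = 3ⁿ - 2ⁿ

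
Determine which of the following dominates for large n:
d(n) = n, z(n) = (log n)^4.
Comparing growth rates:
Growth-rate hierarchy: log n ≺ any polynomial ≺ any exponential cⁿ (c>1) ≺ n! ≺ nⁿ.
polynomial degree 1 dominates polylogarithmic (log n)^4 asymptotically.

d(n) grows faster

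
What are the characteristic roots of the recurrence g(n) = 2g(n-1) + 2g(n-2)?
Substitute g(n) = rⁿ and divide through by rⁿ⁻²: r² - 2r - 2 = 0
Discriminant: 2² + 4·2 = 12, not a perfect square, so by the quadratic formula r = (2 ± √12)/2.
General solution: g(n) = A·r₁ⁿ + B·r₂ⁿ where r₁,r₂ = (2 ± √12)/2

Characteristic: r² - 2r - 2 = 0, Roots: r = (2 ± √12)/2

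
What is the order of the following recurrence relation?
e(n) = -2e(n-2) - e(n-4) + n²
The order is the largest lag k for which e(n-k) appears. Here the deepest term is e(n-4) (the n² term is non-homogeneous and does not affect the order), so the order is 4.

Order 4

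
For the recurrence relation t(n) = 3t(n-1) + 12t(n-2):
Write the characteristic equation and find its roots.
Substitute t(n) = rⁿ and divide through by rⁿ⁻²: r² - 3r - 12 = 0
Discriminant: 3² + 4·12 = 57, not a perfect square, so by the quadratic formula r = (3 ± √57)/2.
General solution: t(n) = A·r₁ⁿ + B·r₂ⁿ where r₁,r₂ = (3 ± √57)/2

Characteristic: r² - 3r - 12 = 0, Roots: r = (3 ± √57)/2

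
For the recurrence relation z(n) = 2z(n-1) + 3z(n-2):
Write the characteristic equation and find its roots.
Substitute z(n) = rⁿ and divide through by rⁿ⁻²: r² - 2r - 3 = 0
Factor: (r - 3)(r + 1) = 0, so r = 3, -1.
General solution: z(n) = A·3ⁿ + B·(-1)ⁿ

Characteristic: r² - 2r - 3 = 0, Roots: r = 3, -1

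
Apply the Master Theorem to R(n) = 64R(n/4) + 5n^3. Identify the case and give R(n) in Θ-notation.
Master Theorem template: R(n) = a·R(n/b) + f(n).
Here: a=64, b=4, f(n)=5n^3
Compute log_b(a) = log_4(64) = 3.
f(n) = 5n^3 = Θ(n^3). Case 2: R(n) = Θ(n^3 log n).

Case 2: R(n) = Θ(n^3 log n)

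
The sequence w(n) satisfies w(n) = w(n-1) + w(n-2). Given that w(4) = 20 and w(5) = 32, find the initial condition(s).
Work backwards using w(k) = w(k+2) - w(k+1):
w(3) = w(5) - w(4) = 32 - 20 = 12
w(2) = w(4) - w(3) = 20 - 12 = 8
w(1) = w(3) - w(2) = 12 - 8 = 4
w(0) = w(2) - w(1) = 8 - 4 = 4

w(0) = 4, w(1) = 4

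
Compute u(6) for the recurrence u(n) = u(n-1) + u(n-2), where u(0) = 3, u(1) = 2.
Computing the sequence terms:
3, 2, 5, 7, 12, 19, 31

31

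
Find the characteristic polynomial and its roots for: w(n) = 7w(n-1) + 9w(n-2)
Substitute w(n) = rⁿ and divide through by rⁿ⁻²: r² - 7r - 9 = 0
Discriminant: 7² + 4·9 = 85, not a perfect square, so by the quadratic formula r = (7 ± √85)/2.
General solution: w(n) = A·r₁ⁿ + B·r₂ⁿ where r₁,r₂ = (7 ± √85)/2

Characteristic: r² - 7r - 9 = 0, Roots: r = (7 ± √85)/2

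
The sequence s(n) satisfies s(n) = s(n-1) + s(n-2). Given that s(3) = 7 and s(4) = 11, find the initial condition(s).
Work backwards using s(k) = s(k+2) - s(k+1):
s(2) = s(4) - s(3) = 11 - 7 = 4
s(1) = s(3) - s(2) = 7 - 4 = 3
s(0) = s(2) - s(1) = 4 - 3 = 1

s(0) = 1, s(1) = 3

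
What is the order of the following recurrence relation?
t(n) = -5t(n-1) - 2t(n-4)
The order is the largest lag k for which t(n-k) appears. Here the deepest term is t(n-4), so the order is 4.

Order 4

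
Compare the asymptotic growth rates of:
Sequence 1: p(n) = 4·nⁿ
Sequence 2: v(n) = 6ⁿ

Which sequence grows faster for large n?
Comparing growth rates:
Growth-rate hierarchy: log n ≺ any polynomial ≺ any exponential cⁿ (c>1) ≺ n! ≺ nⁿ.
super-exponential nⁿ dominates exponential base 6 asymptotically.

p(n) grows faster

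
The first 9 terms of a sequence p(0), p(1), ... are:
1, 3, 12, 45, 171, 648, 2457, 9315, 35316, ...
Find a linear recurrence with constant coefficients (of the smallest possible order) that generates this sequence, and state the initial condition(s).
Look for the lowest-order linear relation among consecutive terms.
Observation: p(n) - 3·p(n-1) - (3)·p(n-2) = 0 holds for the shown terms, and no order-1 relation p(n) = α·p(n-1) + β fits.
Check at n=3: 3·12 + (3)·3 = 45. ✓

p(n) = 3p(n-1) + 3p(n-2), p(0) = 1, p(1) = 3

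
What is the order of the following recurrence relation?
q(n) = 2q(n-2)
The order is the largest lag k for which q(n-k) appears. Here the deepest term is q(n-2), so the order is 2.

Order 2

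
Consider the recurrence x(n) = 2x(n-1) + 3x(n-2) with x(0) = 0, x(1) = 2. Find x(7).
Computing the sequence terms:
0, 2, 4, 14, 40, 122, 364, 1094

1094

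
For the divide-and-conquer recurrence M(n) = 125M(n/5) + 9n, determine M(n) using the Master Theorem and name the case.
Master Theorem template: M(n) = a·M(n/b) + f(n).
Here: a=125, b=5, f(n)=9n
Compute log_b(a) = log_5(125) = 3.
f(n) = 9n = O(n^(3-ε)) with ε = 2. Case 1: M(n) = Θ(n^log_b(a)) = Θ(n^3).

Case 1: M(n) = Θ(n^3)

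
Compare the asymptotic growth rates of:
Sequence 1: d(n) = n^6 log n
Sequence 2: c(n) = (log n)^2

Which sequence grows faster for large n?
Comparing growth rates:
Growth-rate hierarchy: log n ≺ any polynomial ≺ any exponential cⁿ (c>1) ≺ n! ≺ nⁿ.
polynomial degree 6 (with log factor) dominates polylogarithmic (log n)^2 asymptotically.

d(n) grows faster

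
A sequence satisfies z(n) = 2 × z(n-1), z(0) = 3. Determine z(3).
Computing step by step:
z(0) = 3
z(1) = 2 × 3 = 6
z(2) = 2 × 6 = 12
z(3) = 2 × 12 = 24

24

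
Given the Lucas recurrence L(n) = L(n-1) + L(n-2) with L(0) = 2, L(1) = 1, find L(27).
Computing the sequence terms:
2, 1, 3, 4, 7, 11, 18, 29, 47, 76, 123, 199, 322, 521, 843, 1364, 2207, 3571, 5778, 9349, 15127, 24476, 39603, 64079, 103682, 167761, 271443, 439204

439204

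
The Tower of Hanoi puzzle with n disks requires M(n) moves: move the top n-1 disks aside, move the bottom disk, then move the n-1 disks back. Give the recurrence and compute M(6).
Moving n disks = move the top n-1 disks aside (M(n-1) moves) + move the largest disk (1 move) + move the n-1 disks back on top (M(n-1) moves), so M(n) = 2M(n-1) + 1, with M(1) = 1 (a single disk takes one move).
First terms: 1, 3, 7, 15, 31, 63, … — each is one less than a power of 2. Indeed M(n) + 1 = 2(M(n-1) + 1) with M(1) + 1 = 2, so M(n) + 1 = 2ⁿ and M(n) = 2ⁿ - 1.
Hence M(6) = 2^6 - 1 = 64 - 1 = 63.

M(n) = 2M(n-1) + 1, M(1) = 1; M(6) = 63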